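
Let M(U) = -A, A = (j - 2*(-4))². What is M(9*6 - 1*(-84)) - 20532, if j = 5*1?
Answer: -20701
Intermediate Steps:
j = 5
A = 169 (A = (5 - 2*(-4))² = (5 + 8)² = 13² = 169)
M(U) = -169 (M(U) = -1*169 = -169)
M(9*6 - 1*(-84)) - 20532 = -169 - 20532 = -20701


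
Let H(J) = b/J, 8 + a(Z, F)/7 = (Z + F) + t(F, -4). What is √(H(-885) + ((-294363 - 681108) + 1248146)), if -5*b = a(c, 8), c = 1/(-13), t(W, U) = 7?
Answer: √4010292737945/3835 ≈ 522.18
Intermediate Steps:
c = -1/13 ≈ -0.076923
a(Z, F) = -7 + 7*F + 7*Z (a(Z, F) = -56 + 7*((Z + F) + 7) = -56 + 7*((F + Z) + 7) = -56 + 7*(7 + F + Z) = -56 + (49 + 7*F + 7*Z) = -7 + 7*F + 7*Z)
b = -126/13 (b = -(-7 + 7*8 + 7*(-1/13))/5 = -(-7 + 56 - 7/13)/5 = -⅕*630/13 = -126/13 ≈ -9.6923)
H(J) = -126/(13*J)
√(H(-885) + ((-294363 - 681108) + 1248146)) = √(-126/13/(-885) + ((-294363 - 681108) + 1248146)) = √(-126/13*(-1/885) + (-975471 + 1248146)) = √(42/3835 + 272675) = √(1045708667/3835) = √4010292737945/3835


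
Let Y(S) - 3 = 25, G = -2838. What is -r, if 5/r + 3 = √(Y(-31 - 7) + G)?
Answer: 15/2819 + 5*I*√2810/2819 ≈ 0.005321 + 0.094022*I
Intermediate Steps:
Y(S) = 28 (Y(S) = 3 + 25 = 28)
r = 5/(-3 + I*√2810) (r = 5/(-3 + √(28 - 2838)) = 5/(-3 + √(-2810)) = 5/(-3 + I*√2810) ≈ -0.005321 - 0.094022*I)
-r = -(-15/2819 - 5*I*√2810/2819) = 15/2819 + 5*I*√2810/2819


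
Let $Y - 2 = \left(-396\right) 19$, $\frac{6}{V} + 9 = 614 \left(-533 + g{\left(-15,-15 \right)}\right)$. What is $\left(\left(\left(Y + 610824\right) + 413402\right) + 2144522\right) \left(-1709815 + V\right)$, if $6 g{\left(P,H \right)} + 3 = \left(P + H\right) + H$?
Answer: $- \frac{1795486197666921126}{332183} \approx -5.4051 \cdot 10^{12}$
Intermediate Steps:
$g{\left(P,H \right)} = - \frac{1}{2} + \frac{H}{3} + \frac{P}{6}$ ($g{\left(P,H \right)} = - \frac{1}{2} + \frac{\left(P + H\right) + H}{6} = - \frac{1}{2} + \frac{\left(H + P\right) + H}{6} = - \frac{1}{2} + \frac{P + 2 H}{6} = - \frac{1}{2} + \left(\frac{H}{3} + \frac{P}{6}\right) = - \frac{1}{2} + \frac{H}{3} + \frac{P}{6}$)
$V = - \frac{6}{332183}$ ($V = \frac{6}{-9 + 614 \left(-533 + \left(- \frac{1}{2} + \frac{1}{3} \left(-15\right) + \frac{1}{6} \left(-15\right)\right)\right)} = \frac{6}{-9 + 614 \left(-533 - 8\right)} = \frac{6}{-9 + 614 \left(-541\right)} = \frac{6}{-9 - 332174} = \frac{6}{-332183} = 6 \left(- \frac{1}{332183}\right) = - \frac{6}{332183} \approx -1.8062 \cdot 10^{-5}$)
$Y = -7522$ ($Y = 2 - 7524 = -7522$)
$\left(\left(\left(Y + 610824\right) + 413402\right) + 2144522\right) \left(-1709815 + V\right) = \left(\left(\left(-7522 + 610824\right) + 413402\right) + 2144522\right) \left(-1709815 - \frac{6}{332183}\right) = \left(\left(603302 + 413402\right) + 2144522\right) \left(- \frac{567971476151}{332183}\right) = \left(1016704 + 2144522\right) \left(- \frac{567971476151}{332183}\right) = 3161226 \left(- \frac{567971476151}{332183}\right) = - \frac{1795486197666921126}{332183}$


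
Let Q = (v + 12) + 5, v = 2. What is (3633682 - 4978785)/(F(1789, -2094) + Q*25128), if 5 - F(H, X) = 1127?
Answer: -1345103/476310 ≈ -2.8240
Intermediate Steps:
F(H, X) = -1122 (F(H, X) = 5 - 1*1127 = 5 - 1127 = -1122)
Q = 19 (Q = (2 + 12) + 5 = 14 + 5 = 19)
(3633682 - 4978785)/(F(1789, -2094) + Q*25128) = (3633682 - 4978785)/(-1122 + 19*25128) = -1345103/(-1122 + 477432) = -1345103/476310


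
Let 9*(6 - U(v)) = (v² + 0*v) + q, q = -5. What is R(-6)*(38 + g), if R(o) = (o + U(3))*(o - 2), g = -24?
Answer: 448/9 ≈ 49.778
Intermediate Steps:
U(v) = 59/9 - v²/9 (U(v) = 6 - ((v² + 0*v) - 5)/9 = 6 - ((v² + 0) - 5)/9 = 6 - (v² - 5)/9 = 6 - (-5 + v²)/9 = 6 + (5/9 - v²/9) = 59/9 - v²/9)
R(o) = (-2 + o)*(50/9 + o) (R(o) = (o + (59/9 - ⅑*3²))*(o - 2) = (o + (59/9 - ⅑*9))*(-2 + o) = (o + (59/9 - 1))*(-2 + o) = (o + 50/9)*(-2 + o) = (50/9 + o)*(-2 + o) = (-2 + o)*(50/9 + o))
R(-6)*(38 + g) = (-100/9 + (-6)² + (32/9)*(-6))*(38 - 24) = (-100/9 + 36 - 64/3)*14 = (32/9)*14 = 448/9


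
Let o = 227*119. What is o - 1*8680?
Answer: 18333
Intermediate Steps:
o = 27013
o - 1*8680 = 27013 - 1*8680 = 27013 - 8680 = 18333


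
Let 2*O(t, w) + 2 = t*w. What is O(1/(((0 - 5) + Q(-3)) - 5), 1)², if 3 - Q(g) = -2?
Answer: 121/100 ≈ 1.2100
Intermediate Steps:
Q(g) = 5 (Q(g) = 3 - 1*(-2) = 3 + 2 = 5)
O(t, w) = -1 + t*w/2 (O(t, w) = -1 + (t*w)/2 = -1 + t*w/2)
O(1/(((0 - 5) + Q(-3)) - 5), 1)² = (-1 + (½)*1/(((0 - 5) + 5) - 5))² = (-1 + (½)*1/((-5 + 5) - 5))² = (-1 + (½)*1/(0 - 5))² = (-1 + (½)*1/(-5))² = (-1 + (½)*(-⅕)*1)² = (-1 - ⅒)² = (-11/10)² = 121/100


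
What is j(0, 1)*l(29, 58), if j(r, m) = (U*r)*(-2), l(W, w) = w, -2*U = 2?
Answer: 0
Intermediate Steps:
U = -1 (U = -1/2*2 = -1)
j(r, m) = 2*r (j(r, m) = -r*(-2) = 2*r)
j(0, 1)*l(29, 58) = (2*0)*58 = 0*58 = 0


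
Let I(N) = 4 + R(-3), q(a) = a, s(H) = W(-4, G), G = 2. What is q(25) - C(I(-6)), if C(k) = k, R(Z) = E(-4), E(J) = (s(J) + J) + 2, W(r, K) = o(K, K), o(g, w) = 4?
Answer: 19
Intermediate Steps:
W(r, K) = 4
s(H) = 4
E(J) = 6 + J (E(J) = (4 + J) + 2 = 6 + J)
R(Z) = 2 (R(Z) = 6 - 4 = 2)
I(N) = 6 (I(N) = 4 + 2 = 6)
q(25) - C(I(-6)) = 25 - 1*6 = 25 - 6 = 19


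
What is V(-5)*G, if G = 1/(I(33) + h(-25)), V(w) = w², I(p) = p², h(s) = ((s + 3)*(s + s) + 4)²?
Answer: 5/243981 ≈ 2.0493e-5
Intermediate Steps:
h(s) = (4 + 2*s*(3 + s))² (h(s) = ((3 + s)*(2*s) + 4)² = (2*s*(3 + s) + 4)² = (4 + 2*s*(3 + s))²)
G = 1/1219905 (G = 1/(33² + 4*(2 + (-25)² + 3*(-25))²) = 1/(1089 + 4*(2 + 625 - 75)²) = 1/(1089 + 4*552²) = 1/(1089 + 4*304704) = 1/(1089 + 1218816) = 1/1219905 ≈ 8.1974e-7)
V(-5)*G = (-5)²*(1/1219905) = 25*(1/1219905) = 5/243981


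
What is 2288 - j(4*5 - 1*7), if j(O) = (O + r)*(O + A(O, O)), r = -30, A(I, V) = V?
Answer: 2730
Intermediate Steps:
j(O) = 2*O*(-30 + O) (j(O) = (O - 30)*(O + O) = (-30 + O)*(2*O) = 2*O*(-30 + O))
2288 - j(4*5 - 1*7) = 2288 - 2*(4*5 - 1*7)*(-30 + (4*5 - 1*7)) = 2288 - 2*(20 - 7)*(-30 + (20 - 7)) = 2288 - 2*13*(-30 + 13) = 2288 - 2*13*(-17) = 2288 - 1*(-442) = 2288 + 442 = 2730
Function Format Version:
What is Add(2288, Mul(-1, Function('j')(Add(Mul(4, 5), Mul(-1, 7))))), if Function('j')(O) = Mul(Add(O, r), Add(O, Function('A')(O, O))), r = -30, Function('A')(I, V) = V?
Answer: 2730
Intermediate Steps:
Function('j')(O) = Mul(2, O, Add(-30, O)) (Function('j')(O) = Mul(Add(O, -30), Add(O, O)) = Mul(Add(-30, O), Mul(2, O)) = Mul(2, O, Add(-30, O)))
Add(2288, Mul(-1, Function('j')(Add(Mul(4, 5), Mul(-1, 7))))) = Add(2288, Mul(-1, Mul(2, Add(Mul(4, 5), Mul(-1, 7)), Add(-30, Add(Mul(4, 5), Mul(-1, 7)))))) = Add(2288, Mul(-1, Mul(2, Add(20, -7), Add(-30, Add(20, -7))))) = Add(2288, Mul(-1, Mul(2, 13, Add(-30, 13)))) = Add(2288, Mul(-1, Mul(2, 13, -17))) = Add(2288, Mul(-1, -442)) = Add(2288, 442) = 2730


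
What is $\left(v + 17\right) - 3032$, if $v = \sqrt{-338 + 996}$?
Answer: $-3015 + \sqrt{658} \approx -2989.3$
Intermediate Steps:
$v = \sqrt{658} \approx 25.652$
$\left(v + 17\right) - 3032 = \left(\sqrt{658} + 17\right) - 3032 = \left(17 + \sqrt{658}\right) - 3032 = -3015 + \sqrt{658}$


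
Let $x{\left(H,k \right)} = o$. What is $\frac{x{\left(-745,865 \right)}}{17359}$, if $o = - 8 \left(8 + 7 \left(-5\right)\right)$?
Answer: $\frac{216}{17359} \approx 0.012443$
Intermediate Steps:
$o = 216$ ($o = - 8 \left(8 - 35\right) = \left(-8\right) \left(-27\right) = 216$)
$x{\left(H,k \right)} = 216$
$\frac{x{\left(-745,865 \right)}}{17359} = \frac{216}{17359}$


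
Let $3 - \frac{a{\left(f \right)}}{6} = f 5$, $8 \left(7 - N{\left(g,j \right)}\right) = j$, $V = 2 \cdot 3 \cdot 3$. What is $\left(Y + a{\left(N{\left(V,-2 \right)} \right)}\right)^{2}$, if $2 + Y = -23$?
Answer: $\frac{201601}{4} \approx 50400.0$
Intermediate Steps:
$V = 18$ ($V = 6 \cdot 3 = 18$)
$N{\left(g,j \right)} = 7 - \frac{j}{8}$
$Y = -25$ ($Y = -2 - 23 = -25$)
$a{\left(f \right)} = 18 - 30 f$ ($a{\left(f \right)} = 18 - 6 f 5 = 18 - 6 \cdot 5 f = 18 - 30 f$)
$\left(Y + a{\left(N{\left(V,-2 \right)} \right)}\right)^{2} = \left(-25 + \left(18 - 30 \left(7 - - \frac{1}{4}\right)\right)\right)^{2} = \left(-25 + \left(18 - 30 \left(7 + \frac{1}{4}\right)\right)\right)^{2} = \left(-25 + \left(18 - \frac{435}{2}\right)\right)^{2} = \left(-25 - \frac{399}{2}\right)^{2} = \left(- \frac{449}{2}\right)^{2} = \frac{201601}{4}$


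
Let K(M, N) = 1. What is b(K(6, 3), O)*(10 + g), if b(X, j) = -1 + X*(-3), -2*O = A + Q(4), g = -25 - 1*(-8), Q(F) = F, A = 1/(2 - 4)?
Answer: 28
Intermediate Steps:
A = -½ (A = 1/(-2) = -½ ≈ -0.50000)
g = -17 (g = -25 + 8 = -17)
O = -7/4 (O = -(-½ + 4)/2 = -½*7/2 = -7/4 ≈ -1.7500)
b(X, j) = -1 - 3*X
b(K(6, 3), O)*(10 + g) = (-1 - 3*1)*(10 - 17) = (-1 - 3)*(-7) = -4*(-7) = 28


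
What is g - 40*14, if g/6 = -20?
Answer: -680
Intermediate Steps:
g = -120 (g = 6*(-20) = -120)
g - 40*14 = -120 - 40*14 = -120 - 560 = -680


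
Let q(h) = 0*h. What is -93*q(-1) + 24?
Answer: 24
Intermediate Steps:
q(h) = 0
-93*q(-1) + 24 = -93*0 + 24 = 0 + 24 = 24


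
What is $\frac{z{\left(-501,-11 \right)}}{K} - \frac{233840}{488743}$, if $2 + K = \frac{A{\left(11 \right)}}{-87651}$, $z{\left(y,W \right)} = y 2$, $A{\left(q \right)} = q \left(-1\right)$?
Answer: $\frac{42883500270946}{85672249213} \approx 500.55$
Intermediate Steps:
$A{\left(q \right)} = - q$
$z{\left(y,W \right)} = 2 y$
$K = - \frac{175291}{87651}$ ($K = -2 + \frac{\left(-1\right) 11}{-87651} = -2 - - \frac{11}{87651} = -2 + \frac{11}{87651} = - \frac{175291}{87651} \approx -1.9999$)
$\frac{z{\left(-501,-11 \right)}}{K} - \frac{233840}{488743} = \frac{2 \left(-501\right)}{- \frac{175291}{87651}} - \frac{233840}{488743} = \left(-1002\right) \left(- \frac{87651}{175291}\right) - \frac{233840}{488743} = \frac{87826302}{175291} - \frac{233840}{488743} = \frac{42883500270946}{85672249213}$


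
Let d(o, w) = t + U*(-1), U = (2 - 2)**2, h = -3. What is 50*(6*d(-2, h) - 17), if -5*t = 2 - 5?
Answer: -670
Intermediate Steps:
t = 3/5 (t = -(2 - 5)/5 = -1/5*(-3) = 3/5 ≈ 0.60000)
U = 0 (U = 0**2 = 0)
d(o, w) = 3/5 (d(o, w) = 3/5 + 0*(-1) = 3/5 + 0 = 3/5)
50*(6*d(-2, h) - 17) = 50*(6*(3/5) - 17) = 50*(18/5 - 17) = 50*(-67/5) = -670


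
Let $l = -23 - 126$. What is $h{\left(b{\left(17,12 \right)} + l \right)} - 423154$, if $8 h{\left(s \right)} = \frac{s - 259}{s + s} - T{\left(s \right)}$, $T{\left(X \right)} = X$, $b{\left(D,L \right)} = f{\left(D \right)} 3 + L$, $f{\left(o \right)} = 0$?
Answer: $- \frac{463757817}{1096} \approx -4.2314 \cdot 10^{5}$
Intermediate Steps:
$b{\left(D,L \right)} = L$ ($b{\left(D,L \right)} = 0 \cdot 3 + L = 0 + L = L$)
$l = -149$ ($l = -23 - 126 = -149$)
$h{\left(s \right)} = - \frac{s}{8} + \frac{-259 + s}{16 s}$ ($h{\left(s \right)} = \frac{\frac{s - 259}{s + s} - s}{8} = \frac{\frac{-259 + s}{2 s} - s}{8} = \frac{- s + \frac{-259 + s}{2 s}}{8} = - \frac{s}{8} + \frac{-259 + s}{16 s}$)
$h{\left(b{\left(17,12 \right)} + l \right)} - 423154 = \frac{-259 + \left(12 - 149\right) - 2 \left(12 - 149\right)^{2}}{16 \left(12 - 149\right)} - 423154 = \frac{-259 - 137 - 2 \left(-137\right)^{2}}{16 \left(-137\right)} - 423154 = \frac{1}{16} \left(- \frac{1}{137}\right) \left(-259 - 137 - 37538\right) - 423154 = \frac{1}{16} \left(- \frac{1}{137}\right) \left(-37934\right) - 423154 = \frac{18967}{1096} - 423154 = - \frac{463757817}{1096}$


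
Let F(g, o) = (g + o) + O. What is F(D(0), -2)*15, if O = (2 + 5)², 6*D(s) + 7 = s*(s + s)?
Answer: 1375/2 ≈ 687.50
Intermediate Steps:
D(s) = -7/6 + s²/3 (D(s) = -7/6 + (s*(s + s))/6 = -7/6 + (s*(2*s))/6 = -7/6 + (2*s²)/6 = -7/6 + s²/3)
O = 49 (O = 7² = 49)
F(g, o) = 49 + g + o (F(g, o) = (g + o) + 49 = 49 + g + o)
F(D(0), -2)*15 = (49 + (-7/6 + (⅓)*0²) - 2)*15 = (49 + (-7/6 + (⅓)*0) - 2)*15 = (49 + (-7/6 + 0) - 2)*15 = (49 - 7/6 - 2)*15 = (275/6)*15 = 1375/2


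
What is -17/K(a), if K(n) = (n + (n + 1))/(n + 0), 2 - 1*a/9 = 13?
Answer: -1683/197 ≈ -8.5432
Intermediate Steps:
a = -99 (a = 18 - 9*13 = 18 - 117 = -99)
K(n) = (1 + 2*n)/n (K(n) = (n + (1 + n))/n = (1 + 2*n)/n)
-17/K(a) = -17/(2 + 1/(-99)) = -17/(2 - 1/99) = -17/197/99 = -17*99/197 = -1683/197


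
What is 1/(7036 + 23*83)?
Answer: 1/8945 ≈ 0.00011179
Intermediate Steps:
1/(7036 + 23*83) = 1/(7036 + 1909) = 1/8945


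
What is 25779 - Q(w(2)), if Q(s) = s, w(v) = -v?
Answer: 25781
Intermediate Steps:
25779 - Q(w(2)) = 25779 - (-1)*2 = 25779 - 1*(-2) = 25779 + 2 = 25781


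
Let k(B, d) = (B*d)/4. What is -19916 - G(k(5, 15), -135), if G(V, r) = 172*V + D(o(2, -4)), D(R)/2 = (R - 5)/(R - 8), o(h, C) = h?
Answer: -23142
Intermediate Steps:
D(R) = 2*(-5 + R)/(-8 + R) (D(R) = 2*((R - 5)/(R - 8)) = 2*((-5 + R)/(-8 + R)) = 2*(-5 + R)/(-8 + R))
k(B, d) = B*d/4 (k(B, d) = (B*d)*(¼) = B*d/4)
G(V, r) = 1 + 172*V (G(V, r) = 172*V + 2*(-5 + 2)/(-8 + 2) = 172*V + 2*(-3)/(-6) = 172*V + 2*(-⅙)*(-3) = 172*V + 1 = 1 + 172*V)
-19916 - G(k(5, 15), -135) = -19916 - (1 + 172*((¼)*5*15)) = -19916 - (1 + 172*(75/4)) = -19916 - (1 + 3225) = -19916 - 1*3226 = -19916 - 3226 = -23142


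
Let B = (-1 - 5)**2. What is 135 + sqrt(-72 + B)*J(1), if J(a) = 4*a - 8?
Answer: 135 - 24*I ≈ 135.0 - 24.0*I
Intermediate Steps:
J(a) = -8 + 4*a
B = 36 (B = (-6)**2 = 36)
135 + sqrt(-72 + B)*J(1) = 135 + sqrt(-72 + 36)*(-8 + 4*1) = 135 + sqrt(-36)*(-8 + 4) = 135 + (6*I)*(-4) = 135 - 24*I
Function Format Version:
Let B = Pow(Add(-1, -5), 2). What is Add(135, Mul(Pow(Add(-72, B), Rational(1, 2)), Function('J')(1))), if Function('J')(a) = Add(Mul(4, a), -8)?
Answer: Add(135, Mul(-24, I)) ≈ Add(135.00, Mul(-24.000, I))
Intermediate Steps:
Function('J')(a) = Add(-8, Mul(4, a))
B = 36 (B = Pow(-6, 2) = 36)
Add(135, Mul(Pow(Add(-72, B), Rational(1, 2)), Function('J')(1))) = Add(135, Mul(Pow(Add(-72, 36), Rational(1, 2)), Add(-8, Mul(4, 1)))) = Add(135, Mul(Pow(-36, Rational(1, 2)), Add(-8, 4))) = Add(135, Mul(Mul(6, I), -4)) = Add(135, Mul(-24, I))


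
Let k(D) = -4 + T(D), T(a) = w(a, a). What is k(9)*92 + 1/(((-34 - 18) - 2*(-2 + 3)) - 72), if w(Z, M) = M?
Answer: 57959/126 ≈ 459.99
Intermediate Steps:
T(a) = a
k(D) = -4 + D
k(9)*92 + 1/(((-34 - 18) - 2*(-2 + 3)) - 72) = (-4 + 9)*92 + 1/(((-34 - 18) - 2*(-2 + 3)) - 72) = 5*92 + 1/((-52 - 2*1) - 72) = 460 + 1/((-52 - 2) - 72) = 460 + 1/(-54 - 72) = 460 + 1/(-126) = 460 - 1/126 = 57959/126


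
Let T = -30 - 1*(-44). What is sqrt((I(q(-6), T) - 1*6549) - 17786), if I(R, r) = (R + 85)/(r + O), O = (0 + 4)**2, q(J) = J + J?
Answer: I*sqrt(21899310)/30 ≈ 155.99*I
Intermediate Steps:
q(J) = 2*J
O = 16 (O = 4**2 = 16)
T = 14 (T = -30 + 44 = 14)
I(R, r) = (85 + R)/(16 + r) (I(R, r) = (R + 85)/(r + 16) = (85 + R)/(16 + r))
sqrt((I(q(-6), T) - 1*6549) - 17786) = sqrt(((85 + 2*(-6))/(16 + 14) - 1*6549) - 17786) = sqrt(((85 - 12)/30 - 6549) - 17786) = sqrt(((1/30)*73 - 6549) - 17786) = sqrt((73/30 - 6549) - 17786) = sqrt(-196397/30 - 17786) = sqrt(-729977/30) = I*sqrt(21899310)/30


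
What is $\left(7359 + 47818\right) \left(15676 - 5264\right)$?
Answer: $574502924$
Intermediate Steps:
$\left(7359 + 47818\right) \left(15676 - 5264\right) = 55177 \cdot 10412 = 574502924$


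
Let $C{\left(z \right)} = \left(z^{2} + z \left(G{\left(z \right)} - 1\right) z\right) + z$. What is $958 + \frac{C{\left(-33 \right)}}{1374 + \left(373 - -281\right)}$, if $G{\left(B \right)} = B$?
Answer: $\frac{317809}{338} \approx 940.26$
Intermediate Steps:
$C{\left(z \right)} = z + z^{2} + z^{2} \left(-1 + z\right)$ ($C{\left(z \right)} = \left(z^{2} + z \left(z - 1\right) z\right) + z = \left(z^{2} + z \left(-1 + z\right) z\right) + z = \left(z^{2} + z^{2} \left(-1 + z\right)\right) + z = z + z^{2} + z^{2} \left(-1 + z\right)$)
$958 + \frac{C{\left(-33 \right)}}{1374 + \left(373 - -281\right)} = 958 + \frac{-33 + \left(-33\right)^{3}}{1374 + \left(373 - -281\right)} = 958 + \frac{-33 - 35937}{1374 + \left(373 + 281\right)} = 958 - \frac{35970}{1374 + 654} = 958 - \frac{35970}{2028} = 958 - \frac{5995}{338} = \frac{317809}{338}$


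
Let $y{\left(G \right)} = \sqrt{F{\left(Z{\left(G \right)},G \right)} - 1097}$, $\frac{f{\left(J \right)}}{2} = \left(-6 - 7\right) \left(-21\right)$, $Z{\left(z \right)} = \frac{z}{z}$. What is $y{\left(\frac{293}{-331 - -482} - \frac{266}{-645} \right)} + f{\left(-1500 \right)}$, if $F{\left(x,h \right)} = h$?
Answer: $546 + \frac{2 i \sqrt{2595897276945}}{97395} \approx 546.0 + 33.085 i$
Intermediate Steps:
$Z{\left(z \right)} = 1$
$f{\left(J \right)} = 546$ ($f{\left(J \right)} = 2 \left(-6 - 7\right) \left(-21\right) = 2 \left(\left(-13\right) \left(-21\right)\right) = 2 \cdot 273 = 546$)
$y{\left(G \right)} = \sqrt{-1097 + G}$ ($y{\left(G \right)} = \sqrt{G - 1097} = \sqrt{-1097 + G}$)
$y{\left(\frac{293}{-331 - -482} - \frac{266}{-645} \right)} + f{\left(-1500 \right)} = \sqrt{-1097 - \left(- \frac{266}{645} - \frac{293}{-331 - -482}\right)} + 546 = \sqrt{-1097 - \left(- \frac{266}{645} - \frac{293}{-331 + 482}\right)} + 546 = \sqrt{-1097 + \left(\frac{293}{151} + \frac{266}{645}\right)} + 546 = \sqrt{-1097 + \frac{229151}{97395}} + 546 = \sqrt{- \frac{106613164}{97395}} + 546 = \frac{2 i \sqrt{2595897276945}}{97395} + 546 = 546 + \frac{2 i \sqrt{2595897276945}}{97395}$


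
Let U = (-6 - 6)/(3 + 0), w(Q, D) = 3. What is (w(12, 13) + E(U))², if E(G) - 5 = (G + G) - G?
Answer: 16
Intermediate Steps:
U = -4 (U = -12/3 = -12*⅓ = -4)
E(G) = 5 + G (E(G) = 5 + ((G + G) - G) = 5 + (2*G - G) = 5 + G)
(w(12, 13) + E(U))² = (3 + (5 - 4))² = (3 + 1)² = 4² = 16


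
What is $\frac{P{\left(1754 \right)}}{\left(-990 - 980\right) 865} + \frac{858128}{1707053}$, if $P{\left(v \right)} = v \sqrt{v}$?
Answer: $\frac{858128}{1707053} - \frac{877 \sqrt{1754}}{852025} \approx 0.45959$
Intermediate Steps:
$P{\left(v \right)} = v^{\frac{3}{2}}$
$\frac{P{\left(1754 \right)}}{\left(-990 - 980\right) 865} + \frac{858128}{1707053} = \frac{1754^{\frac{3}{2}}}{\left(-990 - 980\right) 865} + \frac{858128}{1707053} = \frac{1754 \sqrt{1754}}{\left(-1970\right) 865} + 858128 \cdot \frac{1}{1707053} = \frac{1754 \sqrt{1754}}{-1704050} + \frac{858128}{1707053} = 1754 \sqrt{1754} \left(- \frac{1}{1704050}\right) + \frac{858128}{1707053} = - \frac{877 \sqrt{1754}}{852025} + \frac{858128}{1707053} = \frac{858128}{1707053} - \frac{877 \sqrt{1754}}{852025}$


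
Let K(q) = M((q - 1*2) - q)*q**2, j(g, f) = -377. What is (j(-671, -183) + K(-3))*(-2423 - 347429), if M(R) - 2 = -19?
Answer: 185421560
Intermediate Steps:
M(R) = -17 (M(R) = 2 - 19 = -17)
K(q) = -17*q**2
(j(-671, -183) + K(-3))*(-2423 - 347429) = (-377 - 17*(-3)**2)*(-2423 - 347429) = (-377 - 17*9)*(-349852) = (-377 - 153)*(-349852) = -530*(-349852) = 185421560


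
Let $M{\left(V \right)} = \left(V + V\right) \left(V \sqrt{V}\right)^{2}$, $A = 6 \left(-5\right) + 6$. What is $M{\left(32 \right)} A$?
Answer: $-50331648$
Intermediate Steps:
$A = -24$ ($A = -30 + 6 = -24$)
$M{\left(V \right)} = 2 V^{4}$ ($M{\left(V \right)} = 2 V \left(V^{\frac{3}{2}}\right)^{2} = 2 V V^{3} = 2 V^{4}$)
$M{\left(32 \right)} A = 2 \cdot 32^{4} \left(-24\right) = 2 \cdot 1048576 \left(-24\right) = 2097152 \left(-24\right) = -50331648$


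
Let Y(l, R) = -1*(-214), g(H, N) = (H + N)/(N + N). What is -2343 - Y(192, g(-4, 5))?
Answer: -2557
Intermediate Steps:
g(H, N) = (H + N)/(2*N) (g(H, N) = (H + N)/((2*N)) = (H + N)*(1/(2*N)) = (H + N)/(2*N))
Y(l, R) = 214
-2343 - Y(192, g(-4, 5)) = -2343 - 1*214 = -2343 - 214 = -2557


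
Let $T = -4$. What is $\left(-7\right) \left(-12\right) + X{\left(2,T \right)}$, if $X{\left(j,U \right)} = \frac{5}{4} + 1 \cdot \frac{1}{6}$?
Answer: $\frac{1025}{12} \approx 85.417$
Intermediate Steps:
$X{\left(j,U \right)} = \frac{17}{12}$ ($X{\left(j,U \right)} = 5 \cdot \frac{1}{4} + 1 \cdot \frac{1}{6} = \frac{5}{4} + \frac{1}{6} = \frac{17}{12}$)
$\left(-7\right) \left(-12\right) + X{\left(2,T \right)} = \left(-7\right) \left(-12\right) + \frac{17}{12} = 84 + \frac{17}{12} = \frac{1025}{12}$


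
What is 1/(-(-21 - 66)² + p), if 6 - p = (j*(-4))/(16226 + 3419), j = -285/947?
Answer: -3720763/28140130797 ≈ -0.00013222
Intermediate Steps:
j = -285/947 (j = -285*1/947 = -285/947 ≈ -0.30095)
p = 22324350/3720763 (p = 6 - (-285/947*(-4))/(16226 + 3419) = 6 - 1140/(947*19645) = 6 - 1*228/3720763 = 6 - 228/3720763 = 22324350/3720763 ≈ 5.9999)
1/(-(-21 - 66)² + p) = 1/(-(-21 - 66)² + 22324350/3720763) = 1/(-1*(-87)² + 22324350/3720763) = 1/(-1*7569 + 22324350/3720763) = 1/(-7569 + 22324350/3720763) = 1/(-28140130797/3720763) = -3720763/28140130797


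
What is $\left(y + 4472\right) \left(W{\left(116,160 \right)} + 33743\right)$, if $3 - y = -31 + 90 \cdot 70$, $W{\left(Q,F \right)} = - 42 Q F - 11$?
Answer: $1337943672$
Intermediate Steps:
$W{\left(Q,F \right)} = -11 - 42 F Q$ ($W{\left(Q,F \right)} = - 42 F Q - 11 = -11 - 42 F Q$)
$y = -6266$ ($y = 3 - \left(-31 + 90 \cdot 70\right) = 3 - \left(-31 + 6300\right) = 3 - 6269 = -6266$)
$\left(y + 4472\right) \left(W{\left(116,160 \right)} + 33743\right) = \left(-6266 + 4472\right) \left(\left(-11 - 6720 \cdot 116\right) + 33743\right) = - 1794 \left(\left(-11 - 779520\right) + 33743\right) = - 1794 \left(-779531 + 33743\right) = \left(-1794\right) \left(-745788\right) = 1337943672$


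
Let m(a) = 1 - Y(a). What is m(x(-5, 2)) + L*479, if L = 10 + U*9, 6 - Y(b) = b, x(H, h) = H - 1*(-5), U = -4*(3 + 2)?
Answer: -81435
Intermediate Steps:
U = -20 (U = -4*5 = -20)
x(H, h) = 5 + H (x(H, h) = H + 5 = 5 + H)
Y(b) = 6 - b
L = -170 (L = 10 - 20*9 = 10 - 180 = -170)
m(a) = -5 + a (m(a) = 1 - (6 - a) = 1 + (-6 + a) = -5 + a)
m(x(-5, 2)) + L*479 = (-5 + (5 - 5)) - 170*479 = (-5 + 0) - 81430 = -5 - 81430 = -81435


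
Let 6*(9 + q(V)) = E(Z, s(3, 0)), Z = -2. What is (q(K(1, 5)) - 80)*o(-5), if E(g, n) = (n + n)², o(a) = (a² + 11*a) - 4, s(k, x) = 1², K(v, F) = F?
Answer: 9010/3 ≈ 3003.3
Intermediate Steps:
s(k, x) = 1
o(a) = -4 + a² + 11*a
E(g, n) = 4*n² (E(g, n) = (2*n)² = 4*n²)
q(V) = -25/3 (q(V) = -9 + (4*1²)/6 = -9 + (4*1)/6 = -9 + (⅙)*4 = -9 + ⅔ = -25/3)
(q(K(1, 5)) - 80)*o(-5) = (-25/3 - 80)*(-4 + (-5)² + 11*(-5)) = -265*(-4 + 25 - 55)/3 = -265/3*(-34) = 9010/3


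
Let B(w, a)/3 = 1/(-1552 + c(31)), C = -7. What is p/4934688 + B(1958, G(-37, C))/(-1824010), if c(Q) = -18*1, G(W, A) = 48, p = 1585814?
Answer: 567661093450483/1766430600805200 ≈ 0.32136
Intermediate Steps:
c(Q) = -18
B(w, a) = -3/1570 (B(w, a) = 3/(-1552 - 18) = 3/(-1570) = 3*(-1/1570) = -3/1570)
p/4934688 + B(1958, G(-37, C))/(-1824010) = 1585814/4934688 - 3/1570/(-1824010) = 1585814*(1/4934688) - 3/1570*(-1/1824010) = 792907/2467344 + 3/2863695700 = 567661093450483/1766430600805200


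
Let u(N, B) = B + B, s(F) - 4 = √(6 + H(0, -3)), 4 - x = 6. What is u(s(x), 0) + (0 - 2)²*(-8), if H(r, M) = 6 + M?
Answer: -32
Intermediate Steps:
x = -2 (x = 4 - 1*6 = 4 - 6 = -2)
s(F) = 7 (s(F) = 4 + √(6 + (6 - 3)) = 4 + √(6 + 3) = 4 + √9 = 4 + 3 = 7)
u(N, B) = 2*B
u(s(x), 0) + (0 - 2)²*(-8) = 2*0 + (0 - 2)²*(-8) = 0 + (-2)²*(-8) = 0 + 4*(-8) = 0 - 32 = -32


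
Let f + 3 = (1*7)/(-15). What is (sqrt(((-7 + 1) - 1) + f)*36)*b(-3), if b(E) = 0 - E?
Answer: 36*I*sqrt(2355)/5 ≈ 349.4*I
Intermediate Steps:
f = -52/15 (f = -3 + (1*7)/(-15) = -3 + 7*(-1/15) = -3 - 7/15 = -52/15 ≈ -3.4667)
b(E) = -E
(sqrt(((-7 + 1) - 1) + f)*36)*b(-3) = (sqrt(((-7 + 1) - 1) - 52/15)*36)*(-1*(-3)) = (sqrt((-6 - 1) - 52/15)*36)*3 = (sqrt(-7 - 52/15)*36)*3 = (sqrt(-157/15)*36)*3 = ((I*sqrt(2355)/15)*36)*3 = (12*I*sqrt(2355)/5)*3 = 36*I*sqrt(2355)/5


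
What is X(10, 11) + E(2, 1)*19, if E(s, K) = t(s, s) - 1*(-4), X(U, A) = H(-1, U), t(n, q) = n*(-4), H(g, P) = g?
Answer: -77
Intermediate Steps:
t(n, q) = -4*n
X(U, A) = -1
E(s, K) = 4 - 4*s (E(s, K) = -4*s - 1*(-4) = -4*s + 4 = 4 - 4*s)
X(10, 11) + E(2, 1)*19 = -1 + (4 - 4*2)*19 = -1 + (4 - 8)*19 = -1 - 4*19 = -1 - 76 = -77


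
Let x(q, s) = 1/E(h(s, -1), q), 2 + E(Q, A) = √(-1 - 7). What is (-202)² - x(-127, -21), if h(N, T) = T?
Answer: 244825/6 + I*√2/6 ≈ 40804.0 + 0.2357*I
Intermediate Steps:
E(Q, A) = -2 + 2*I*√2 (E(Q, A) = -2 + √(-1 - 7) = -2 + √(-8) = -2 + 2*I*√2)
x(q, s) = 1/(-2 + 2*I*√2)
(-202)² - x(-127, -21) = (-202)² - (-⅙ - I*√2/6) = 40804 + (⅙ + I*√2/6) = 244825/6 + I*√2/6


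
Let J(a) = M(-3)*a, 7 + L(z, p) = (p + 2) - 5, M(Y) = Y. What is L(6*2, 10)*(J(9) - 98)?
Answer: 0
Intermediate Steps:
L(z, p) = -10 + p (L(z, p) = -7 + ((p + 2) - 5) = -7 + ((2 + p) - 5) = -7 + (-3 + p) = -10 + p)
J(a) = -3*a
L(6*2, 10)*(J(9) - 98) = (-10 + 10)*(-3*9 - 98) = 0*(-27 - 98) = 0*(-125) = 0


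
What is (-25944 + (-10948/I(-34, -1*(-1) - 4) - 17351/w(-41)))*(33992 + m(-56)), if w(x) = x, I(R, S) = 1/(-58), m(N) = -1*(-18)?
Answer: 849841573910/41 ≈ 2.0728e+10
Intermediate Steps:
m(N) = 18
I(R, S) = -1/58
(-25944 + (-10948/I(-34, -1*(-1) - 4) - 17351/w(-41)))*(33992 + m(-56)) = (-25944 + (-10948/(-1/58) - 17351/(-41)))*(33992 + 18) = (-25944 + (-10948*(-58) - 17351*(-1/41)))*34010 = (-25944 + (634984 + 17351/41))*34010 = (-25944 + 26051695/41)*34010 = (24987991/41)*34010 = 849841573910/41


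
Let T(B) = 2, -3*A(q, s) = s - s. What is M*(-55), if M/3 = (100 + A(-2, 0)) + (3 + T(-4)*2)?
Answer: -17655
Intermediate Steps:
A(q, s) = 0 (A(q, s) = -(s - s)/3 = -1/3*0 = 0)
M = 321 (M = 3*((100 + 0) + (3 + 2*2)) = 3*(100 + (3 + 4)) = 3*(100 + 7) = 3*107 = 321)
M*(-55) = 321*(-55) = -17655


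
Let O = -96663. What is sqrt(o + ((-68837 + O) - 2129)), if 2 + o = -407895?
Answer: I*sqrt(575526) ≈ 758.63*I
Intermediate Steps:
o = -407897 (o = -2 - 407895 = -407897)
sqrt(o + ((-68837 + O) - 2129)) = sqrt(-407897 + ((-68837 - 96663) - 2129)) = sqrt(-407897 + (-165500 - 2129)) = sqrt(-407897 - 167629) = sqrt(-575526) = I*sqrt(575526)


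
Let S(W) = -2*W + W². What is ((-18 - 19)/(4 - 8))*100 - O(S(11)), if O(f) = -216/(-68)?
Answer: 15671/17 ≈ 921.82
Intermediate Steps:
S(W) = W² - 2*W
O(f) = 54/17 (O(f) = -216*(-1/68) = 54/17)
((-18 - 19)/(4 - 8))*100 - O(S(11)) = ((-18 - 19)/(4 - 8))*100 - 1*54/17 = -37/(-4)*100 - 54/17 = -37*(-¼)*100 - 54/17 = (37/4)*100 - 54/17 = 925 - 54/17 = 15671/17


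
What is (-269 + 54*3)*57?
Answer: -6099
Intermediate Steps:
(-269 + 54*3)*57 = (-269 + 162)*57 = -107*57 = -6099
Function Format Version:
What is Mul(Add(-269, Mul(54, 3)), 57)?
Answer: -6099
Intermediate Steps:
Mul(Add(-269, Mul(54, 3)), 57) = Mul(Add(-269, 162), 57) = Mul(-107, 57) = -6099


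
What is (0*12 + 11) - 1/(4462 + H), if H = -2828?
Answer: 17973/1634 ≈ 10.999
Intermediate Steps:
(0*12 + 11) - 1/(4462 + H) = (0*12 + 11) - 1/(4462 - 2828) = (0 + 11) - 1/1634 = 11 - 1*1/1634 = 11 - 1/1634 = 17973/1634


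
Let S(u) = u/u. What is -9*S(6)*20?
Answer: -180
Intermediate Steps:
S(u) = 1
-9*S(6)*20 = -9*1*20 = -9*20 = -180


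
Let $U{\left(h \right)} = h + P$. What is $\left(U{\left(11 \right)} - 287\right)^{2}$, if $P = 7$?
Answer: $72361$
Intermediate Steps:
$U{\left(h \right)} = 7 + h$ ($U{\left(h \right)} = h + 7 = 7 + h$)
$\left(U{\left(11 \right)} - 287\right)^{2} = \left(\left(7 + 11\right) - 287\right)^{2} = \left(18 - 287\right)^{2} = \left(-269\right)^{2} = 72361$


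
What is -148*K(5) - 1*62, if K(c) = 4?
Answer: -654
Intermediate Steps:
-148*K(5) - 1*62 = -148*4 - 1*62 = -592 - 62 = -654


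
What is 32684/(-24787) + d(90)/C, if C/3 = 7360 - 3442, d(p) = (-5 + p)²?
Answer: -205081661/291346398 ≈ -0.70391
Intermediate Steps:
C = 11754 (C = 3*(7360 - 3442) = 3*3918 = 11754)
32684/(-24787) + d(90)/C = 32684/(-24787) + (-5 + 90)²/11754 = 32684*(-1/24787) + 85²*(1/11754) = -32684/24787 + 7225*(1/11754) = -32684/24787 + 7225/11754 = -205081661/291346398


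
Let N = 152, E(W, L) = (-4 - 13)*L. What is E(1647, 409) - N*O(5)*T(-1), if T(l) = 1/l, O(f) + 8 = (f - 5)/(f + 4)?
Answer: -8169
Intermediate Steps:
E(W, L) = -17*L
O(f) = -8 + (-5 + f)/(4 + f) (O(f) = -8 + (f - 5)/(f + 4) = -8 + (-5 + f)/(4 + f))
T(l) = 1/l
E(1647, 409) - N*O(5)*T(-1) = -17*409 - 152*((-37 - 7*5)/(4 + 5))/(-1) = -6953 - 152*((-37 - 35)/9)*(-1) = -6953 - 152*((⅑)*(-72))*(-1) = -6953 - 152*(-8)*(-1) = -6953 - (-1216)*(-1) = -6953 - 1*1216 = -6953 - 1216 = -8169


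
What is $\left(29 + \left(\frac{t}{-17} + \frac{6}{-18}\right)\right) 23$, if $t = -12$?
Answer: $\frac{34454}{51} \approx 675.57$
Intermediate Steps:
$\left(29 + \left(\frac{t}{-17} + \frac{6}{-18}\right)\right) 23 = \left(29 + \left(- \frac{12}{-17} + \frac{6}{-18}\right)\right) 23 = \left(29 + \left(\left(-12\right) \left(- \frac{1}{17}\right) + 6 \left(- \frac{1}{18}\right)\right)\right) 23 = \left(29 + \left(\frac{12}{17} - \frac{1}{3}\right)\right) 23 = \left(29 + \frac{19}{51}\right) 23 = \frac{1498}{51} \cdot 23 = \frac{34454}{51}$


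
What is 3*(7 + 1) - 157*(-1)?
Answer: 181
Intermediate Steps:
3*(7 + 1) - 157*(-1) = 3*8 + 157 = 24 + 157 = 181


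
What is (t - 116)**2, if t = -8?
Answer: 15376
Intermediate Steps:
(t - 116)**2 = (-8 - 116)**2 = (-124)**2 = 15376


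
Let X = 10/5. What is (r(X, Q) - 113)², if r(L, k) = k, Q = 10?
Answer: 10609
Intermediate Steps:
X = 2 (X = 10*(⅕) = 2)
(r(X, Q) - 113)² = (10 - 113)² = (-103)² = 10609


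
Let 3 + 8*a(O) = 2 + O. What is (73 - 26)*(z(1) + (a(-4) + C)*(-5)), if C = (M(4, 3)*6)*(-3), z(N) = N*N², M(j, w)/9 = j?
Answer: 1219791/8 ≈ 1.5247e+5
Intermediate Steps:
a(O) = -⅛ + O/8 (a(O) = -3/8 + (2 + O)/8 = -3/8 + (¼ + O/8) = -⅛ + O/8)
M(j, w) = 9*j
z(N) = N³
C = -648 (C = ((9*4)*6)*(-3) = (36*6)*(-3) = 216*(-3) = -648)
(73 - 26)*(z(1) + (a(-4) + C)*(-5)) = (73 - 26)*(1³ + ((-⅛ + (⅛)*(-4)) - 648)*(-5)) = 47*(1 + ((-⅛ - ½) - 648)*(-5)) = 47*(1 + (-5/8 - 648)*(-5)) = 47*(1 - 5189/8*(-5)) = 47*(1 + 25945/8) = 47*(25953/8) = 1219791/8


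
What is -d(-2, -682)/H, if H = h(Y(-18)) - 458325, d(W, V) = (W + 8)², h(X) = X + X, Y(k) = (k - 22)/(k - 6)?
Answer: 108/1374965 ≈ 7.8547e-5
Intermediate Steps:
Y(k) = (-22 + k)/(-6 + k)
h(X) = 2*X
d(W, V) = (8 + W)²
H = -1374965/3 (H = 2*((-22 - 18)/(-6 - 18)) - 458325 = 2*(-40/(-24)) - 458325 = 2*(-1/24*(-40)) - 458325 = 2*(5/3) - 458325 = 10/3 - 458325 = -1374965/3 ≈ -4.5832e+5)
-d(-2, -682)/H = -(8 - 2)²/(-1374965/3) = -6²*(-3)/1374965 = -36*(-3)/1374965 = -1*(-108/1374965) = 108/1374965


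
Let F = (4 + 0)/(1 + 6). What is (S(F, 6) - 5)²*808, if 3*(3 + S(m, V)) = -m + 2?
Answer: 20170912/441 ≈ 45739.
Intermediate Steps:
F = 4/7 ≈ 0.57143
S(m, V) = -7/3 - m/3 (S(m, V) = -3 + (-m + 2)/3 = -3 + (2 - m)/3 = -3 + (⅔ - m/3) = -7/3 - m/3)
(S(F, 6) - 5)²*808 = ((-7/3 - ⅓*4/7) - 5)²*808 = ((-7/3 - 4/21) - 5)²*808 = (-53/21 - 5)²*808 = (-158/21)²*808 = (24964/441)*808 = 20170912/441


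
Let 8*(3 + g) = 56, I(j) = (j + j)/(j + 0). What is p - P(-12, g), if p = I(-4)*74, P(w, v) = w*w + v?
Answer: 0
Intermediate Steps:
I(j) = 2 (I(j) = (2*j)/j = 2)
g = 4 (g = -3 + (⅛)*56 = -3 + 7 = 4)
P(w, v) = v + w² (P(w, v) = w² + v = v + w²)
p = 148 (p = 2*74 = 148)
p - P(-12, g) = 148 - (4 + (-12)²) = 148 - (4 + 144) = 148 - 1*148 = 148 - 148 = 0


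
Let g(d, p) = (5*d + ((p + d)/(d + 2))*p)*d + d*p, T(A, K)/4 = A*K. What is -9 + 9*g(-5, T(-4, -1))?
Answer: 3036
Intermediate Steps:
T(A, K) = 4*A*K (T(A, K) = 4*(A*K) = 4*A*K)
g(d, p) = d*p + d*(5*d + p*(d + p)/(2 + d)) (g(d, p) = (5*d + ((d + p)/(2 + d))*p)*d + d*p = (5*d + p*(d + p)/(2 + d))*d + d*p = d*(5*d + p*(d + p)/(2 + d)) + d*p = d*p + d*(5*d + p*(d + p)/(2 + d)))
-9 + 9*g(-5, T(-4, -1)) = -9 + 9*(-5*((4*(-4)*(-1))² + 2*(4*(-4)*(-1)) + 5*(-5)² + 10*(-5) + 2*(-5)*(4*(-4)*(-1)))/(2 - 5)) = -9 + 9*(-5*(16² + 2*16 + 5*25 - 50 + 2*(-5)*16)/(-3)) = -9 + 9*(-5*(-⅓)*(256 + 32 + 125 - 50 - 160)) = -9 + 9*(-5*(-⅓)*203) = -9 + 9*(1015/3) = -9 + 3045 = 3036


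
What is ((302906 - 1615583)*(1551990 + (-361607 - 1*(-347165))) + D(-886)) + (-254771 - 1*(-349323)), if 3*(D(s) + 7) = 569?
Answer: -6054911403784/3 ≈ -2.0183e+12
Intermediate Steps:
D(s) = 548/3 (D(s) = -7 + (⅓)*569 = -7 + 569/3 = 548/3)
((302906 - 1615583)*(1551990 + (-361607 - 1*(-347165))) + D(-886)) + (-254771 - 1*(-349323)) = ((302906 - 1615583)*(1551990 + (-361607 - 1*(-347165))) + 548/3) + (-254771 - 1*(-349323)) = (-1312677*(1551990 + (-361607 + 347165)) + 548/3) + (-254771 + 349323) = (-1312677*(1551990 - 14442) + 548/3) + 94552 = (-1312677*1537548 + 548/3) + 94552 = (-2018303895996 + 548/3) + 94552 = -6054911687440/3 + 94552 = -6054911403784/3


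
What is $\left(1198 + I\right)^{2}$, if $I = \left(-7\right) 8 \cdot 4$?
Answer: $948676$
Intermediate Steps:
$I = -224$ ($I = \left(-56\right) 4 = -224$)
$\left(1198 + I\right)^{2} = \left(1198 - 224\right)^{2} = 974^{2} = 948676$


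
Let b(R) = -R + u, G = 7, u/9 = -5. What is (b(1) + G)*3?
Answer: -117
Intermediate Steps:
u = -45 (u = 9*(-5) = -45)
b(R) = -45 - R (b(R) = -R - 45 = -45 - R)
(b(1) + G)*3 = ((-45 - 1*1) + 7)*3 = ((-45 - 1) + 7)*3 = (-46 + 7)*3 = -39*3 = -117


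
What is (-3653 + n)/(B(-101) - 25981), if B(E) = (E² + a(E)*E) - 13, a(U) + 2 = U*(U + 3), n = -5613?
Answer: 9266/1015289 ≈ 0.0091265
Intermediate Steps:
a(U) = -2 + U*(3 + U) (a(U) = -2 + U*(U + 3) = -2 + U*(3 + U))
B(E) = -13 + E² + E*(-2 + E² + 3*E) (B(E) = (E² + (-2 + E² + 3*E)*E) - 13 = (E² + E*(-2 + E² + 3*E)) - 13 = -13 + E² + E*(-2 + E² + 3*E))
(-3653 + n)/(B(-101) - 25981) = (-3653 - 5613)/((-13 + (-101)³ - 2*(-101) + 4*(-101)²) - 25981) = -9266/((-13 - 1030301 + 202 + 4*10201) - 25981) = -9266/((-13 - 1030301 + 202 + 40804) - 25981) = -9266/(-989308 - 25981) = -9266/(-1015289) = -9266*(-1/1015289) = 9266/1015289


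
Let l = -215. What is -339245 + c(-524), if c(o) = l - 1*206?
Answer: -339666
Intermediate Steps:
c(o) = -421 (c(o) = -215 - 1*206 = -215 - 206 = -421)
-339245 + c(-524) = -339245 - 421 = -339666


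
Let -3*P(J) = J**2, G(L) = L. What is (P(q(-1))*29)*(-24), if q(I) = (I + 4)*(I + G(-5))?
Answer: 75168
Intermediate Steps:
q(I) = (-5 + I)*(4 + I) (q(I) = (I + 4)*(I - 5) = (4 + I)*(-5 + I) = (-5 + I)*(4 + I))
P(J) = -J**2/3
(P(q(-1))*29)*(-24) = (-(-20 + (-1)**2 - 1*(-1))**2/3*29)*(-24) = (-(-20 + 1 + 1)**2/3*29)*(-24) = (-1/3*(-18)**2*29)*(-24) = (-1/3*324*29)*(-24) = -108*29*(-24) = -3132*(-24) = 75168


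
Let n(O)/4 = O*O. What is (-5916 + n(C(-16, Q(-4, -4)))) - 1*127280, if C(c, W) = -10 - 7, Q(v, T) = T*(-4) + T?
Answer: -132040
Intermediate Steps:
Q(v, T) = -3*T (Q(v, T) = -4*T + T = -3*T)
C(c, W) = -17
n(O) = 4*O² (n(O) = 4*(O*O) = 4*O²)
(-5916 + n(C(-16, Q(-4, -4)))) - 1*127280 = (-5916 + 4*(-17)²) - 1*127280 = (-5916 + 4*289) - 127280 = (-5916 + 1156) - 127280 = -4760 - 127280 = -132040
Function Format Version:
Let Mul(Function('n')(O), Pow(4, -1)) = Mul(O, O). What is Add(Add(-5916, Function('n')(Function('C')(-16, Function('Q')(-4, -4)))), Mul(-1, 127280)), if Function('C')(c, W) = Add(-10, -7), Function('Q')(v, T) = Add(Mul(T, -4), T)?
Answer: -132040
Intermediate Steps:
Function('Q')(v, T) = Mul(-3, T) (Function('Q')(v, T) = Add(Mul(-4, T), T) = Mul(-3, T))
Function('C')(c, W) = -17
Function('n')(O) = Mul(4, Pow(O, 2)) (Function('n')(O) = Mul(4, Mul(O, O)) = Mul(4, Pow(O, 2)))
Add(Add(-5916, Function('n')(Function('C')(-16, Function('Q')(-4, -4)))), Mul(-1, 127280)) = Add(Add(-5916, Mul(4, Pow(-17, 2))), Mul(-1, 127280)) = Add(Add(-5916, Mul(4, 289)), -127280) = Add(Add(-5916, 1156), -127280) = Add(-4760, -127280) = -132040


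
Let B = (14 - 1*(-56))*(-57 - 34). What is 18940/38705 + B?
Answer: -49306382/7741 ≈ -6369.5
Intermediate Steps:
B = -6370 (B = (14 + 56)*(-91) = 70*(-91) = -6370)
18940/38705 + B = 18940/38705 - 6370 = 18940*(1/38705) - 6370 = 3788/7741 - 6370 = -49306382/7741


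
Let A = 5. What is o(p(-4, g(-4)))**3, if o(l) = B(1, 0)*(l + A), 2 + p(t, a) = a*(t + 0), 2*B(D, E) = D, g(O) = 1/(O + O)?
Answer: 343/64 ≈ 5.3594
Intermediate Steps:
g(O) = 1/(2*O)
B(D, E) = D/2
p(t, a) = -2 + a*t (p(t, a) = -2 + a*(t + 0) = -2 + a*t)
o(l) = 5/2 + l/2 (o(l) = ((1/2)*1)*(l + 5) = (5 + l)/2 = 5/2 + l/2)
o(p(-4, g(-4)))**3 = (5/2 + (-2 + ((1/2)/(-4))*(-4))/2)**3 = (5/2 + (-2 + ((1/2)*(-1/4))*(-4))/2)**3 = (5/2 + (-2 - 1/8*(-4))/2)**3 = (5/2 + (-2 + 1/2)/2)**3 = (5/2 + (1/2)*(-3/2))**3 = (5/2 - 3/4)**3 = (7/4)**3 = 343/64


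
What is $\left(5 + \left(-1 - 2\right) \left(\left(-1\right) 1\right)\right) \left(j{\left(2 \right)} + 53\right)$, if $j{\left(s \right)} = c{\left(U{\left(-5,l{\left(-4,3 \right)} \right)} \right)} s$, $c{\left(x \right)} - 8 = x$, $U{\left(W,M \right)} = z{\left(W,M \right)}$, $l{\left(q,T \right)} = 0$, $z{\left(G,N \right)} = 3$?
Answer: $600$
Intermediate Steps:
$U{\left(W,M \right)} = 3$
$c{\left(x \right)} = 8 + x$
$j{\left(s \right)} = 11 s$ ($j{\left(s \right)} = \left(8 + 3\right) s = 11 s$)
$\left(5 + \left(-1 - 2\right) \left(\left(-1\right) 1\right)\right) \left(j{\left(2 \right)} + 53\right) = \left(5 + \left(-1 - 2\right) \left(\left(-1\right) 1\right)\right) \left(11 \cdot 2 + 53\right) = \left(5 + \left(-1 - 2\right) \left(-1\right)\right) \left(22 + 53\right) = \left(5 - -3\right) 75 = \left(5 + 3\right) 75 = 8 \cdot 75 = 600$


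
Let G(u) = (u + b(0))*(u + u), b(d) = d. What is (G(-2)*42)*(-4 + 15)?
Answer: 3696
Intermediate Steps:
G(u) = 2*u² (G(u) = (u + 0)*(u + u) = u*(2*u) = 2*u²)
(G(-2)*42)*(-4 + 15) = ((2*(-2)²)*42)*(-4 + 15) = ((2*4)*42)*11 = (8*42)*11 = 336*11 = 3696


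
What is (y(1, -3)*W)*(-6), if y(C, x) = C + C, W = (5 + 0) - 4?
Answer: -12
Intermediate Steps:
W = 1 (W = 5 - 4 = 1)
y(C, x) = 2*C
(y(1, -3)*W)*(-6) = ((2*1)*1)*(-6) = (2*1)*(-6) = 2*(-6) = -12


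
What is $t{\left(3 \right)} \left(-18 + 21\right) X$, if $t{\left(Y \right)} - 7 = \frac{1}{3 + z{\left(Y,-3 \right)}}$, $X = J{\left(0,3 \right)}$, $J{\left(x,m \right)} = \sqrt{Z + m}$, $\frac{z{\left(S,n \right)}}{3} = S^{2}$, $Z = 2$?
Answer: $\frac{211 \sqrt{5}}{10} \approx 47.181$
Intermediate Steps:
$z{\left(S,n \right)} = 3 S^{2}$
$J{\left(x,m \right)} = \sqrt{2 + m}$
$X = \sqrt{5}$ ($X = \sqrt{2 + 3} = \sqrt{5} \approx 2.2361$)
$t{\left(Y \right)} = 7 + \frac{1}{3 + 3 Y^{2}}$
$t{\left(3 \right)} \left(-18 + 21\right) X = \frac{22 + 21 \cdot 3^{2}}{3 \left(1 + 3^{2}\right)} \left(-18 + 21\right) \sqrt{5} = \frac{22 + 21 \cdot 9}{3 \left(1 + 9\right)} 3 \sqrt{5} = \frac{22 + 189}{3 \cdot 10} \cdot 3 \sqrt{5} = \frac{1}{3} \cdot \frac{1}{10} \cdot 211 \cdot 3 \sqrt{5} = \frac{211}{30} \cdot 3 \sqrt{5} = \frac{211 \sqrt{5}}{10}$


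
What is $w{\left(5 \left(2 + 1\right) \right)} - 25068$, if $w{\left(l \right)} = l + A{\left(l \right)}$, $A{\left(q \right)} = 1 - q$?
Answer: $-25067$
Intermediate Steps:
$w{\left(l \right)} = 1$ ($w{\left(l \right)} = l - \left(-1 + l\right) = 1$)
$w{\left(5 \left(2 + 1\right) \right)} - 25068 = 1 - 25068 = -25067$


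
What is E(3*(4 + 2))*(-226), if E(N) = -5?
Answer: 1130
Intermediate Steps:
E(3*(4 + 2))*(-226) = -5*(-226) = 1130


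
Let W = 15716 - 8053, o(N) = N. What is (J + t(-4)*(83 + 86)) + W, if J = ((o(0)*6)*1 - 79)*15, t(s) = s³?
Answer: -4338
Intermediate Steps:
W = 7663
J = -1185 (J = ((0*6)*1 - 79)*15 = (0*1 - 79)*15 = (0 - 79)*15 = -79*15 = -1185)
(J + t(-4)*(83 + 86)) + W = (-1185 + (-4)³*(83 + 86)) + 7663 = (-1185 - 64*169) + 7663 = (-1185 - 10816) + 7663 = -12001 + 7663 = -4338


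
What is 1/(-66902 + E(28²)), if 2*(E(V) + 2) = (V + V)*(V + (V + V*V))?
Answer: 1/483052712 ≈ 2.0702e-9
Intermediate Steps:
E(V) = -2 + V*(V² + 2*V) (E(V) = -2 + ((V + V)*(V + (V + V*V)))/2 = -2 + ((2*V)*(V + (V + V²)))/2 = -2 + ((2*V)*(V² + 2*V))/2 = -2 + (2*V*(V² + 2*V))/2 = -2 + V*(V² + 2*V))
1/(-66902 + E(28²)) = 1/(-66902 + (-2 + (28²)³ + 2*(28²)²)) = 1/(-66902 + (-2 + 784³ + 2*784²)) = 1/(-66902 + (-2 + 481890304 + 2*614656)) = 1/(-66902 + (-2 + 481890304 + 1229312)) = 1/(-66902 + 483119614) = 1/483052712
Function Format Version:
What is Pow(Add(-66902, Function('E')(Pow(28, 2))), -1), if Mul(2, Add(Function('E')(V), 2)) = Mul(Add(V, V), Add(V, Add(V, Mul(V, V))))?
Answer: Rational(1, 483052712) ≈ 2.0702e-9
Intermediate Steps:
Function('E')(V) = Add(-2, Mul(V, Add(Pow(V, 2), Mul(2, V)))) (Function('E')(V) = Add(-2, Mul(Rational(1, 2), Mul(Add(V, V), Add(V, Add(V, Mul(V, V)))))) = Add(-2, Mul(Rational(1, 2), Mul(Mul(2, V), Add(V, Add(V, Pow(V, 2)))))) = Add(-2, Mul(Rational(1, 2), Mul(Mul(2, V), Add(Pow(V, 2), Mul(2, V))))) = Add(-2, Mul(Rational(1, 2), Mul(2, V, Add(Pow(V, 2), Mul(2, V))))) = Add(-2, Mul(V, Add(Pow(V, 2), Mul(2, V)))))
Pow(Add(-66902, Function('E')(Pow(28, 2))), -1) = Pow(Add(-66902, Add(-2, Pow(Pow(28, 2), 3), Mul(2, Pow(Pow(28, 2), 2)))), -1) = Pow(Add(-66902, Add(-2, Pow(784, 3), Mul(2, Pow(784, 2)))), -1) = Pow(Add(-66902, Add(-2, 481890304, Mul(2, 614656))), -1) = Pow(Add(-66902, Add(-2, 481890304, 1229312)), -1) = Pow(Add(-66902, 483119614), -1) = Pow(483052712, -1) = Rational(1, 483052712)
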